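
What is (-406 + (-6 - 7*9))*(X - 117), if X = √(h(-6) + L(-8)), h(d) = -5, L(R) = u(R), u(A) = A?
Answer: 55575 - 475*I*√13 ≈ 55575.0 - 1712.6*I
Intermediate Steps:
L(R) = R
X = I*√13 (X = √(-5 - 8) = √(-13) = I*√13 ≈ 3.6056*I)
(-406 + (-6 - 7*9))*(X - 117) = (-406 + (-6 - 7*9))*(I*√13 - 117) = (-406 + (-6 - 63))*(-117 + I*√13) = (-406 - 69)*(-117 + I*√13) = -475*(-117 + I*√13) = 55575 - 475*I*√13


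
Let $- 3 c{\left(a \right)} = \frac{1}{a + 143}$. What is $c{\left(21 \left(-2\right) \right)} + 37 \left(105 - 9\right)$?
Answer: $\frac{1076255}{303} \approx 3552.0$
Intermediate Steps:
$c{\left(a \right)} = - \frac{1}{3 \left(143 + a\right)}$ ($c{\left(a \right)} = - \frac{1}{3 \left(a + 143\right)} = - \frac{1}{3 \left(143 + a\right)}$)
$c{\left(21 \left(-2\right) \right)} + 37 \left(105 - 9\right) = - \frac{1}{429 + 3 \cdot 21 \left(-2\right)} + 37 \left(105 - 9\right) = - \frac{1}{429 + 3 \left(-42\right)} + 37 \cdot 96 = - \frac{1}{429 - 126} + 3552 = - \frac{1}{303} + 3552 = \frac{1076255}{303}$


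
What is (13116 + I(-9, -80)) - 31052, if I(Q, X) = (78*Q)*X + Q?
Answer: 38215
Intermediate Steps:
I(Q, X) = Q + 78*Q*X (I(Q, X) = 78*Q*X + Q = Q + 78*Q*X)
(13116 + I(-9, -80)) - 31052 = (13116 - 9*(1 + 78*(-80))) - 31052 = (13116 - 9*(1 - 6240)) - 31052 = (13116 - 9*(-6239)) - 31052 = (13116 + 56151) - 31052 = 69267 - 31052 = 38215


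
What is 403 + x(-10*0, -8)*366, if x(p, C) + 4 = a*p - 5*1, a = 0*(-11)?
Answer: -2891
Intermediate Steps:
a = 0
x(p, C) = -9 (x(p, C) = -4 + (0*p - 5*1) = -4 + (0 - 5) = -4 - 5 = -9)
403 + x(-10*0, -8)*366 = 403 - 9*366 = 403 - 3294 = -2891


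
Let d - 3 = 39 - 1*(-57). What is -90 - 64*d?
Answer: -6426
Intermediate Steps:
d = 99 (d = 3 + (39 - 1*(-57)) = 3 + (39 + 57) = 3 + 96 = 99)
-90 - 64*d = -90 - 64*99 = -90 - 6336 = -6426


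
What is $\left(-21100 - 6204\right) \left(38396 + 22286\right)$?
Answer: $-1656861328$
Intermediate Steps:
$\left(-21100 - 6204\right) \left(38396 + 22286\right) = \left(-21100 - 6204\right) 60682 = \left(-27304\right) 60682 = -1656861328$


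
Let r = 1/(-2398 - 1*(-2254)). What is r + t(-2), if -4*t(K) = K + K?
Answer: 143/144 ≈ 0.99306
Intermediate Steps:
t(K) = -K/2 (t(K) = -(K + K)/4 = -K/2)
r = -1/144 (r = 1/(-2398 + 2254) = 1/(-144) = -1/144 ≈ -0.0069444)
r + t(-2) = -1/144 - 1/2*(-2) = -1/144 + 1 = 143/144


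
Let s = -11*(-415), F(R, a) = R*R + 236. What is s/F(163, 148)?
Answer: 913/5361 ≈ 0.17030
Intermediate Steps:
F(R, a) = 236 + R² (F(R, a) = R² + 236 = 236 + R²)
s = 4565
s/F(163, 148) = 4565/(236 + 163²) = 4565/(236 + 26569) = 4565/26805 = 4565*(1/26805) = 913/5361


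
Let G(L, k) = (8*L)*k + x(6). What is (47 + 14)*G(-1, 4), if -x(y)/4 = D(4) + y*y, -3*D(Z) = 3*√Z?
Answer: -10248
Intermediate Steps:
D(Z) = -√Z
x(y) = 8 - 4*y² (x(y) = -4*(-√4 + y*y) = -4*(-1*2 + y²) = -4*(-2 + y²) = 8 - 4*y²)
G(L, k) = -136 + 8*L*k (G(L, k) = (8*L)*k + (8 - 4*6²) = 8*L*k + (8 - 4*36) = 8*L*k + (8 - 144) = 8*L*k - 136 = -136 + 8*L*k)
(47 + 14)*G(-1, 4) = (47 + 14)*(-136 + 8*(-1)*4) = 61*(-136 - 32) = 61*(-168) = -10248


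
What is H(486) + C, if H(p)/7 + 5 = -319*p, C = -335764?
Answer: -1421037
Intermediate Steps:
H(p) = -35 - 2233*p (H(p) = -35 + 7*(-319*p) = -35 - 2233*p)
H(486) + C = (-35 - 2233*486) - 335764 = (-35 - 1085238) - 335764 = -1085273 - 335764 = -1421037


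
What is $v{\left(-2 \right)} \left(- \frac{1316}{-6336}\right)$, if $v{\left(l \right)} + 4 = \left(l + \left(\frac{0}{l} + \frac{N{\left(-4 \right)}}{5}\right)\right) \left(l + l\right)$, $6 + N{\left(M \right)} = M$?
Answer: $\frac{329}{132} \approx 2.4924$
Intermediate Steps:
$N{\left(M \right)} = -6 + M$
$v{\left(l \right)} = -4 + 2 l \left(-2 + l\right)$ ($v{\left(l \right)} = -4 + \left(l + \left(\frac{0}{l} + \frac{-6 - 4}{5}\right)\right) \left(l + l\right) = -4 + \left(l + \left(0 - 2\right)\right) 2 l = -4 + \left(l - 2\right) 2 l = -4 + \left(-2 + l\right) 2 l = -4 + 2 l \left(-2 + l\right)$)
$v{\left(-2 \right)} \left(- \frac{1316}{-6336}\right) = \left(-4 - -8 + 2 \left(-2\right)^{2}\right) \left(- \frac{1316}{-6336}\right) = \left(-4 + 8 + 2 \cdot 4\right) \left(\left(-1316\right) \left(- \frac{1}{6336}\right)\right) = \left(-4 + 8 + 8\right) \frac{329}{1584} = 12 \cdot \frac{329}{1584} = \frac{329}{132}$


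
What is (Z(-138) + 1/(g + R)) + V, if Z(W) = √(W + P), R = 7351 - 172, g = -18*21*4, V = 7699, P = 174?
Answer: 43664236/5667 ≈ 7705.0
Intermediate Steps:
g = -1512 (g = -378*4 = -1512)
R = 7179
Z(W) = √(174 + W) (Z(W) = √(W + 174) = √(174 + W))
(Z(-138) + 1/(g + R)) + V = (√(174 - 138) + 1/(-1512 + 7179)) + 7699 = (√36 + 1/5667) + 7699 = (6 + 1/5667) + 7699 = 34003/5667 + 7699 = 43664236/5667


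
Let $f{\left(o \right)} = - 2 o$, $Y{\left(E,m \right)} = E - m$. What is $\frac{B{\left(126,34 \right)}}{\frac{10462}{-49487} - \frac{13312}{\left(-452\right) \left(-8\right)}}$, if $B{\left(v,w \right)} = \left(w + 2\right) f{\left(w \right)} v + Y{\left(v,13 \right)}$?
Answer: $\frac{1724218878385}{21768798} \approx 79206.0$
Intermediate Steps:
$B{\left(v,w \right)} = -13 + v - 2 v w \left(2 + w\right)$ ($B{\left(v,w \right)} = \left(w + 2\right) \left(- 2 w\right) v + \left(v - 13\right) = \left(2 + w\right) \left(- 2 w\right) v + \left(v - 13\right) = - 2 w \left(2 + w\right) v + \left(-13 + v\right) = - 2 v w \left(2 + w\right) + \left(-13 + v\right) = -13 + v - 2 v w \left(2 + w\right)$)
$\frac{B{\left(126,34 \right)}}{\frac{10462}{-49487} - \frac{13312}{\left(-452\right) \left(-8\right)}} = \frac{-13 + 126 - 504 \cdot 34 - 252 \cdot 34^{2}}{\frac{10462}{-49487} - \frac{13312}{\left(-452\right) \left(-8\right)}} = \frac{-13 + 126 - 17136 - 252 \cdot 1156}{10462 \left(- \frac{1}{49487}\right) - \frac{13312}{3616}} = \frac{-13 + 126 - 17136 - 291312}{- \frac{10462}{49487} - \frac{416}{113}} = - \frac{308335}{- \frac{10462}{49487} - \frac{416}{113}} = - \frac{308335}{- \frac{21768798}{5592031}} = \left(-308335\right) \left(- \frac{5592031}{21768798}\right) = \frac{1724218878385}{21768798}$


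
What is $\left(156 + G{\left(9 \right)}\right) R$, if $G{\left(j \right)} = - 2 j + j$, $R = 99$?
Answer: $14553$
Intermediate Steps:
$G{\left(j \right)} = - j$
$\left(156 + G{\left(9 \right)}\right) R = \left(156 - 9\right) 99 = 147 \cdot 99 = 14553$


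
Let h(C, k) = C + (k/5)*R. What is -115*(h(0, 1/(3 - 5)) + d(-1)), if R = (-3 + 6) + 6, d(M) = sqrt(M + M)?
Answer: 207/2 - 115*I*sqrt(2) ≈ 103.5 - 162.63*I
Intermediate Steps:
d(M) = sqrt(2)*sqrt(M) (d(M) = sqrt(2*M) = sqrt(2)*sqrt(M))
R = 9 (R = 3 + 6 = 9)
h(C, k) = C + 9*k/5 (h(C, k) = C + (k/5)*9 = C + 9*k/5)
-115*(h(0, 1/(3 - 5)) + d(-1)) = -115*((0 + 9/(5*(3 - 5))) + sqrt(2)*sqrt(-1)) = -115*((0 + (9/5)/(-2)) + sqrt(2)*I) = -115*((0 + (9/5)*(-1/2)) + I*sqrt(2)) = -115*((0 - 9/10) + I*sqrt(2)) = -115*(-9/10 + I*sqrt(2)) = 207/2 - 115*I*sqrt(2)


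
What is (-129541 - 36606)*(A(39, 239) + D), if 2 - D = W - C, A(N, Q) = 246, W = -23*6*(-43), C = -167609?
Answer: 28792444365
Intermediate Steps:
W = 5934 (W = -138*(-43) = 5934)
D = -173541 (D = 2 - (5934 - 1*(-167609)) = 2 - (5934 + 167609) = 2 - 1*173543 = 2 - 173543 = -173541)
(-129541 - 36606)*(A(39, 239) + D) = (-129541 - 36606)*(246 - 173541) = -166147*(-173295) = 28792444365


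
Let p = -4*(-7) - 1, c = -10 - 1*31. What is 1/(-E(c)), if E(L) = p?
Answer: -1/27 ≈ -0.037037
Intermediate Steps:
c = -41 (c = -10 - 31 = -41)
p = 27 (p = 28 - 1 = 27)
E(L) = 27
1/(-E(c)) = 1/(-1*27) = 1/(-27) = -1/27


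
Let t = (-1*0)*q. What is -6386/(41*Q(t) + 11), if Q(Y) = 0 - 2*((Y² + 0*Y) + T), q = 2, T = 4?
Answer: 6386/317 ≈ 20.145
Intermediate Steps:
t = 0 (t = -1*0*2 = 0*2 = 0)
Q(Y) = -8 - 2*Y² (Q(Y) = 0 - 2*((Y² + 0*Y) + 4) = 0 - 2*((Y² + 0) + 4) = 0 - 2*(Y² + 4) = 0 - 2*(4 + Y²) = 0 + (-8 - 2*Y²) = -8 - 2*Y²)
-6386/(41*Q(t) + 11) = -6386/(41*(-8 - 2*0²) + 11) = -6386/(41*(-8 - 2*0) + 11) = -6386/(41*(-8 + 0) + 11) = -6386/(41*(-8) + 11) = -6386/(-328 + 11) = -6386/(-317) = -6386*(-1/317) = 6386/317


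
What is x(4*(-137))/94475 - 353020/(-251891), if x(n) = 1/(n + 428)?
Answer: 4002187488109/2855688267000 ≈ 1.4015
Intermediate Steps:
x(n) = 1/(428 + n)
x(4*(-137))/94475 - 353020/(-251891) = 1/((428 + 4*(-137))*94475) - 353020/(-251891) = (1/94475)/(428 - 548) - 353020*(-1/251891) = (1/94475)/(-120) + 353020/251891 = -1/120*1/94475 + 353020/251891 = -1/11337000 + 353020/251891 = 4002187488109/2855688267000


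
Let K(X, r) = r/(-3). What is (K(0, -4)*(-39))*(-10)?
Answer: 520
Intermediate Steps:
K(X, r) = -r/3 (K(X, r) = r*(-⅓) = -r/3)
(K(0, -4)*(-39))*(-10) = (-⅓*(-4)*(-39))*(-10) = ((4/3)*(-39))*(-10) = -52*(-10) = 520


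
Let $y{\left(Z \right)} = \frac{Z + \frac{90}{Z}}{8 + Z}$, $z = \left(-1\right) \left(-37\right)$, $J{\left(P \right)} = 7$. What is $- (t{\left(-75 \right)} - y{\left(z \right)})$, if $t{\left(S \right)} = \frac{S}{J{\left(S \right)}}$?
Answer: $\frac{135088}{11655} \approx 11.591$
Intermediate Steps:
$z = 37$
$t{\left(S \right)} = \frac{S}{7}$
$y{\left(Z \right)} = \frac{Z + \frac{90}{Z}}{8 + Z}$
$- (t{\left(-75 \right)} - y{\left(z \right)}) = - (\frac{1}{7} \left(-75\right) - \frac{90 + 37^{2}}{37 \left(8 + 37\right)}) = - (- \frac{75}{7} - \frac{90 + 1369}{37 \cdot 45}) = - (- \frac{75}{7} - \frac{1}{37} \cdot \frac{1}{45} \cdot 1459) = - (- \frac{75}{7} - \frac{1459}{1665}) = \left(-1\right) \left(- \frac{135088}{11655}\right) = \frac{135088}{11655}$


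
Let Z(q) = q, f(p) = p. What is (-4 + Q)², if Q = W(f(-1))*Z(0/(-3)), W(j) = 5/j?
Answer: 16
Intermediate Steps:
Q = 0 (Q = (5/(-1))*(0/(-3)) = (5*(-1))*(0*(-⅓)) = -5*0 = 0)
(-4 + Q)² = (-4 + 0)² = (-4)² = 16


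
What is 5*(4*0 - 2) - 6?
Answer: -16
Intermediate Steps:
5*(4*0 - 2) - 6 = 5*(0 - 2) - 6 = 5*(-2) - 6 = -10 - 6 = -16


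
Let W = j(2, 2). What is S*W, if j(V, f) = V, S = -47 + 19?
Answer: -56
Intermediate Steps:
S = -28
W = 2
S*W = -28*2 = -56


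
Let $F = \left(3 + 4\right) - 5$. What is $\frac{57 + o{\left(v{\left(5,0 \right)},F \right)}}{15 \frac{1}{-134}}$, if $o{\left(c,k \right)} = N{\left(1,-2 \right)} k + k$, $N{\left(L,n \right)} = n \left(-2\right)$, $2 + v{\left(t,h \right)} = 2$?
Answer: $- \frac{8978}{15} \approx -598.53$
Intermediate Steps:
$v{\left(t,h \right)} = 0$ ($v{\left(t,h \right)} = -2 + 2 = 0$)
$N{\left(L,n \right)} = - 2 n$
$F = 2$ ($F = 7 - 5 = 2$)
$o{\left(c,k \right)} = 5 k$ ($o{\left(c,k \right)} = \left(-2\right) \left(-2\right) k + k = 4 k + k = 5 k$)
$\frac{57 + o{\left(v{\left(5,0 \right)},F \right)}}{15 \frac{1}{-134}} = \frac{57 + 5 \cdot 2}{15 \frac{1}{-134}} = \frac{57 + 10}{15 \left(- \frac{1}{134}\right)} = \frac{67}{- \frac{15}{134}} = 67 \left(- \frac{134}{15}\right) = - \frac{8978}{15}$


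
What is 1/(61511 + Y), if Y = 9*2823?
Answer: 1/86918 ≈ 1.1505e-5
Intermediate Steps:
Y = 25407
1/(61511 + Y) = 1/(61511 + 25407) = 1/86918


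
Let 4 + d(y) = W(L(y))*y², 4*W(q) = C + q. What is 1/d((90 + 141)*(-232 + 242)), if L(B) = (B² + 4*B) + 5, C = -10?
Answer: 1/7130810523371 ≈ 1.4024e-13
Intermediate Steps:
L(B) = 5 + B² + 4*B
W(q) = -5/2 + q/4 (W(q) = (-10 + q)/4 = -5/2 + q/4)
d(y) = -4 + y²*(-5/4 + y + y²/4) (d(y) = -4 + (-5/2 + (5 + y² + 4*y)/4)*y² = -4 + (-5/2 + (5/4 + y + y²/4))*y² = -4 + (-5/4 + y + y²/4)*y² = -4 + y²*(-5/4 + y + y²/4))
1/d((90 + 141)*(-232 + 242)) = 1/(-4 + ((90 + 141)*(-232 + 242))²*(-5 + ((90 + 141)*(-232 + 242))² + 4*((90 + 141)*(-232 + 242)))/4) = 1/(-4 + (231*10)²*(-5 + (231*10)² + 4*(231*10))/4) = 1/(-4 + (¼)*2310²*(-5 + 2310² + 4*2310)) = 1/(-4 + (¼)*5336100*(-5 + 5336100 + 9240)) = 1/(-4 + (¼)*5336100*5345335) = 1/(-4 + 7130810523375) = 1/7130810523371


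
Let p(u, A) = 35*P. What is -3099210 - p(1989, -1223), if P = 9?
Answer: -3099525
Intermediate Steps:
p(u, A) = 315 (p(u, A) = 35*9 = 315)
-3099210 - p(1989, -1223) = -3099210 - 1*315 = -3099210 - 315 = -3099525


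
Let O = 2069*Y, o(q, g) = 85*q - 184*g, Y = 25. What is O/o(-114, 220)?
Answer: -10345/10034 ≈ -1.0310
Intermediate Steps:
o(q, g) = -184*g + 85*q
O = 51725 (O = 2069*25 = 51725)
O/o(-114, 220) = 51725/(-184*220 + 85*(-114)) = 51725/(-40480 - 9690) = 51725/(-50170) = 51725*(-1/50170) = -10345/10034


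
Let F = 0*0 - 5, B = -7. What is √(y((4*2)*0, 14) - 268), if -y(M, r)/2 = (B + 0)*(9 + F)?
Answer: 2*I*√53 ≈ 14.56*I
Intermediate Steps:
F = -5 (F = 0 - 5 = -5)
y(M, r) = 56 (y(M, r) = -2*(-7 + 0)*(9 - 5) = -(-14)*4 = -2*(-28) = 56)
√(y((4*2)*0, 14) - 268) = √(56 - 268) = √(-212) = 2*I*√53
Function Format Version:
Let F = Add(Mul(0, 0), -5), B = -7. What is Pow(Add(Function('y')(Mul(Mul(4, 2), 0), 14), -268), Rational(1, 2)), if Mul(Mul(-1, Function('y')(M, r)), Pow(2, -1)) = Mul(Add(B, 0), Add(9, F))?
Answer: Mul(2, I, Pow(53, Rational(1, 2))) ≈ Mul(14.560, I)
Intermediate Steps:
F = -5 (F = Add(0, -5) = -5)
Function('y')(M, r) = 56 (Function('y')(M, r) = Mul(-2, Mul(Add(-7, 0), Add(9, -5))) = Mul(-2, Mul(-7, 4)) = Mul(-2, -28) = 56)
Pow(Add(Function('y')(Mul(Mul(4, 2), 0), 14), -268), Rational(1, 2)) = Pow(Add(56, -268), Rational(1, 2)) = Pow(-212, Rational(1, 2)) = Mul(2, I, Pow(53, Rational(1, 2)))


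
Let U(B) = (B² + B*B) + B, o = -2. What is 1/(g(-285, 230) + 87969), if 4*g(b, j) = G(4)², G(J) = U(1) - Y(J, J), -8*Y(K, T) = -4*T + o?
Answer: 64/5630025 ≈ 1.1368e-5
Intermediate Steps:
U(B) = B + 2*B² (U(B) = (B² + B²) + B = 2*B² + B = B + 2*B²)
Y(K, T) = ¼ + T/2 (Y(K, T) = -(-4*T - 2)/8 = -(-2 - 4*T)/8 = ¼ + T/2)
G(J) = 11/4 - J/2 (G(J) = 1*(1 + 2*1) - (¼ + J/2) = 1*(1 + 2) + (-¼ - J/2) = 1*3 + (-¼ - J/2) = 3 + (-¼ - J/2) = 11/4 - J/2)
g(b, j) = 9/64 (g(b, j) = (11/4 - ½*4)²/4 = (11/4 - 2)²/4 = (¾)²/4 = (¼)*(9/16) = 9/64)
1/(g(-285, 230) + 87969) = 1/(9/64 + 87969) = 1/(5630025/64) = 64/5630025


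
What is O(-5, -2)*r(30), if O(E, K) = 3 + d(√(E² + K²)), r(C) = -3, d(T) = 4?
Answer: -21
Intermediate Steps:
O(E, K) = 7 (O(E, K) = 3 + 4 = 7)
O(-5, -2)*r(30) = 7*(-3) = -21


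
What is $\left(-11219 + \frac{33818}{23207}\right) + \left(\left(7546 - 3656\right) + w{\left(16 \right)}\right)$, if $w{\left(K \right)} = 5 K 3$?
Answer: $- \frac{164480605}{23207} \approx -7087.5$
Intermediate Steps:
$w{\left(K \right)} = 15 K$
$\left(-11219 + \frac{33818}{23207}\right) + \left(\left(7546 - 3656\right) + w{\left(16 \right)}\right) = \left(-11219 + \frac{33818}{23207}\right) + \left(\left(7546 - 3656\right) + 15 \cdot 16\right) = \left(-11219 + 33818 \cdot \frac{1}{23207}\right) + \left(3890 + 240\right) = \left(-11219 + \frac{33818}{23207}\right) + 4130 = - \frac{260325515}{23207} + 4130 = - \frac{164480605}{23207}$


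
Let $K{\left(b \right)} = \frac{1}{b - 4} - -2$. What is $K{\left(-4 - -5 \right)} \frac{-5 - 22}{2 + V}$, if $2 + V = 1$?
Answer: $-45$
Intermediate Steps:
$V = -1$ ($V = -2 + 1 = -1$)
$K{\left(b \right)} = 2 + \frac{1}{-4 + b}$ ($K{\left(b \right)} = \frac{1}{-4 + b} + 2 = 2 + \frac{1}{-4 + b}$)
$K{\left(-4 - -5 \right)} \frac{-5 - 22}{2 + V} = \frac{-7 + 2 \left(-4 - -5\right)}{-4 - -1} \frac{-5 - 22}{2 - 1} = \frac{-7 + 2 \left(-4 + 5\right)}{-4 + \left(-4 + 5\right)} \left(- \frac{27}{1}\right) = \frac{-7 + 2 \cdot 1}{-4 + 1} \left(\left(-27\right) 1\right) = \frac{-7 + 2}{-3} \left(-27\right) = \left(- \frac{1}{3}\right) \left(-5\right) \left(-27\right) = \frac{5}{3} \left(-27\right) = -45$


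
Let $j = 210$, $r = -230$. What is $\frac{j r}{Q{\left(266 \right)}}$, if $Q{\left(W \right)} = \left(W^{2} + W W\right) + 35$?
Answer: $- \frac{6900}{20221} \approx -0.34123$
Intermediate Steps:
$Q{\left(W \right)} = 35 + 2 W^{2}$ ($Q{\left(W \right)} = \left(W^{2} + W^{2}\right) + 35 = 2 W^{2} + 35 = 35 + 2 W^{2}$)
$\frac{j r}{Q{\left(266 \right)}} = \frac{210 \left(-230\right)}{35 + 2 \cdot 266^{2}} = - \frac{48300}{35 + 2 \cdot 70756} = - \frac{48300}{35 + 141512} = - \frac{48300}{141547} = \left(-48300\right) \frac{1}{141547} = - \frac{6900}{20221}$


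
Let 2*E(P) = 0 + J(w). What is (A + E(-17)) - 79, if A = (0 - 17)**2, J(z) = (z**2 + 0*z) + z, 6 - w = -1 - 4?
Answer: 276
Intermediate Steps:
w = 11 (w = 6 - (-1 - 4) = 6 - 1*(-5) = 6 + 5 = 11)
J(z) = z + z**2 (J(z) = (z**2 + 0) + z = z**2 + z = z + z**2)
A = 289 (A = (-17)**2 = 289)
E(P) = 66 (E(P) = (0 + 11*(1 + 11))/2 = (0 + 11*12)/2 = (0 + 132)/2 = (1/2)*132 = 66)
(A + E(-17)) - 79 = (289 + 66) - 79 = 355 - 79 = 276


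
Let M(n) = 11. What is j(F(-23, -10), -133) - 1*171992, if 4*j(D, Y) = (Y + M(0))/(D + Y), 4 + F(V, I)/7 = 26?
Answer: -7223725/42 ≈ -1.7199e+5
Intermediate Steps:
F(V, I) = 154 (F(V, I) = -28 + 7*26 = -28 + 182 = 154)
j(D, Y) = (11 + Y)/(4*(D + Y)) (j(D, Y) = ((Y + 11)/(D + Y))/4 = ((11 + Y)/(D + Y))/4 = (11 + Y)/(4*(D + Y)))
j(F(-23, -10), -133) - 1*171992 = (11 - 133)/(4*(154 - 133)) - 1*171992 = (¼)*(-122)/21 - 171992 = (¼)*(1/21)*(-122) - 171992 = -61/42 - 171992 = -7223725/42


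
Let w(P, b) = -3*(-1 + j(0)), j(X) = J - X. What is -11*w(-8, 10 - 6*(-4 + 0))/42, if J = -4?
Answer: -55/14 ≈ -3.9286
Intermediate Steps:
j(X) = -4 - X
w(P, b) = 15 (w(P, b) = -3*(-1 + (-4 - 1*0)) = -3*(-1 + (-4 + 0)) = -3*(-1 - 4) = -3*(-5) = 15)
-11*w(-8, 10 - 6*(-4 + 0))/42 = -11/(42/15) = -11/(42*(1/15)) = -11/14/5 = -11*5/14 = -55/14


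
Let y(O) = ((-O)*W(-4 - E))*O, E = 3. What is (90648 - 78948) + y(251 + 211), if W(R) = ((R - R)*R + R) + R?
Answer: 2999916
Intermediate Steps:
W(R) = 2*R (W(R) = (0*R + R) + R = (0 + R) + R = R + R = 2*R)
y(O) = 14*O**2 (y(O) = ((-O)*(2*(-4 - 1*3)))*O = ((-O)*(2*(-4 - 3)))*O = ((-O)*(2*(-7)))*O = (-O*(-14))*O = (14*O)*O = 14*O**2)
(90648 - 78948) + y(251 + 211) = (90648 - 78948) + 14*(251 + 211)**2 = 11700 + 14*462**2 = 11700 + 14*213444 = 11700 + 2988216 = 2999916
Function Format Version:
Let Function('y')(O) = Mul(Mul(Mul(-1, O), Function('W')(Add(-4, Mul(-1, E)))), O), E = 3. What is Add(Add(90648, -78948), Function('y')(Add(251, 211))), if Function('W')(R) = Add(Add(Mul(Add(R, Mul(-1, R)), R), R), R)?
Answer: 2999916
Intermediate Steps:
Function('W')(R) = Mul(2, R) (Function('W')(R) = Add(Add(Mul(0, R), R), R) = Add(Add(0, R), R) = Add(R, R) = Mul(2, R))
Function('y')(O) = Mul(14, Pow(O, 2)) (Function('y')(O) = Mul(Mul(Mul(-1, O), Mul(2, Add(-4, Mul(-1, 3)))), O) = Mul(Mul(Mul(-1, O), Mul(2, Add(-4, -3))), O) = Mul(Mul(Mul(-1, O), Mul(2, -7)), O) = Mul(Mul(Mul(-1, O), -14), O) = Mul(Mul(14, O), O) = Mul(14, Pow(O, 2)))
Add(Add(90648, -78948), Function('y')(Add(251, 211))) = Add(Add(90648, -78948), Mul(14, Pow(Add(251, 211), 2))) = Add(11700, Mul(14, Pow(462, 2))) = Add(11700, Mul(14, 213444)) = Add(11700, 2988216) = 2999916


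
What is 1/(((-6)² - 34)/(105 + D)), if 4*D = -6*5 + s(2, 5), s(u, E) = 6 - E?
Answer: 391/8 ≈ 48.875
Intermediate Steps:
D = -29/4 (D = (-6*5 + (6 - 1*5))/4 = (-30 + (6 - 5))/4 = (-30 + 1)/4 = (¼)*(-29) = -29/4 ≈ -7.2500)
1/(((-6)² - 34)/(105 + D)) = 1/(((-6)² - 34)/(105 - 29/4)) = 1/((36 - 34)/(391/4)) = 1/(2*(4/391)) = 1/(8/391) = 391/8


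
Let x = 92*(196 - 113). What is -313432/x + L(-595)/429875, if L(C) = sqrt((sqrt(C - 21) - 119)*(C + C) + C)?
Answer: -78358/1909 + sqrt(141015 - 2380*I*sqrt(154))/429875 ≈ -41.046 - 9.0989e-5*I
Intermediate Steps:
x = 7636 (x = 92*83 = 7636)
L(C) = sqrt(C + 2*C*(-119 + sqrt(-21 + C))) (L(C) = sqrt((sqrt(-21 + C) - 119)*(2*C) + C) = sqrt((-119 + sqrt(-21 + C))*(2*C) + C) = sqrt(2*C*(-119 + sqrt(-21 + C)) + C) = sqrt(C + 2*C*(-119 + sqrt(-21 + C))))
-313432/x + L(-595)/429875 = -313432/7636 + sqrt(-595*(-237 + 2*sqrt(-21 - 595)))/429875 = -313432*1/7636 + sqrt(-595*(-237 + 2*sqrt(-616)))*(1/429875) = -78358/1909 + sqrt(-595*(-237 + 2*(2*I*sqrt(154))))*(1/429875) = -78358/1909 + sqrt(-595*(-237 + 4*I*sqrt(154)))*(1/429875) = -78358/1909 + sqrt(141015 - 2380*I*sqrt(154))*(1/429875) = -78358/1909 + sqrt(141015 - 2380*I*sqrt(154))/429875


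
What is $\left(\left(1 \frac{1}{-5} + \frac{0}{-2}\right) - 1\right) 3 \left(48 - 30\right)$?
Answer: $- \frac{324}{5} \approx -64.8$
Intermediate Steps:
$\left(\left(1 \frac{1}{-5} + \frac{0}{-2}\right) - 1\right) 3 \left(48 - 30\right) = \left(\left(1 \left(- \frac{1}{5}\right) + 0 \left(- \frac{1}{2}\right)\right) - 1\right) 3 \cdot 18 = \left(\left(- \frac{1}{5} + 0\right) - 1\right) 3 \cdot 18 = \left(- \frac{1}{5} - 1\right) 3 \cdot 18 = \left(- \frac{6}{5}\right) 3 \cdot 18 = \left(- \frac{18}{5}\right) 18 = - \frac{324}{5}$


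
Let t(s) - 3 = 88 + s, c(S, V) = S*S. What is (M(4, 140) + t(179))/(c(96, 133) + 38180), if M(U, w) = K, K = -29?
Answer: 241/47396 ≈ 0.0050848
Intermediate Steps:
M(U, w) = -29
c(S, V) = S²
t(s) = 91 + s (t(s) = 3 + (88 + s) = 91 + s)
(M(4, 140) + t(179))/(c(96, 133) + 38180) = (-29 + (91 + 179))/(96² + 38180) = (-29 + 270)/(9216 + 38180) = 241/47396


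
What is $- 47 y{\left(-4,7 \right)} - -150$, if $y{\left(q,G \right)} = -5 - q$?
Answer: $197$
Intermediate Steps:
$- 47 y{\left(-4,7 \right)} - -150 = - 47 \left(-5 - -4\right) - -150 = - 47 \left(-5 + 4\right) + 150 = \left(-47\right) \left(-1\right) + 150 = 47 + 150 = 197$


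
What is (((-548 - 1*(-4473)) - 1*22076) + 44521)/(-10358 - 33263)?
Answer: -26370/43621 ≈ -0.60453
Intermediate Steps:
(((-548 - 1*(-4473)) - 1*22076) + 44521)/(-10358 - 33263) = (((-548 + 4473) - 22076) + 44521)/(-43621) = ((3925 - 22076) + 44521)*(-1/43621) = (-18151 + 44521)*(-1/43621) = 26370*(-1/43621) = -26370/43621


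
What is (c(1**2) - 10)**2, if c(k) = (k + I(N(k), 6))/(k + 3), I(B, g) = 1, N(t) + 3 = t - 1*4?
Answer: 361/4 ≈ 90.250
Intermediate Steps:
N(t) = -7 + t (N(t) = -3 + (t - 1*4) = -3 + (t - 4) = -3 + (-4 + t) = -7 + t)
c(k) = (1 + k)/(3 + k) (c(k) = (k + 1)/(k + 3) = (1 + k)/(3 + k))
(c(1**2) - 10)**2 = ((1 + 1**2)/(3 + 1**2) - 10)**2 = ((1 + 1)/(3 + 1) - 10)**2 = (2/4 - 10)**2 = ((1/4)*2 - 10)**2 = (1/2 - 10)**2 = (-19/2)**2 = 361/4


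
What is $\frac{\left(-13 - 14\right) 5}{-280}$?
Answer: $\frac{27}{56} \approx 0.48214$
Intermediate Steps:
$\frac{\left(-13 - 14\right) 5}{-280} = \left(-27\right) 5 \left(- \frac{1}{280}\right) = \left(-135\right) \left(- \frac{1}{280}\right) = \frac{27}{56}$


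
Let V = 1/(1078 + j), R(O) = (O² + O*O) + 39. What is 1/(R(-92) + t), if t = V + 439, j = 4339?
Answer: 5417/94288303 ≈ 5.7451e-5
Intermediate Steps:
R(O) = 39 + 2*O² (R(O) = (O² + O²) + 39 = 2*O² + 39 = 39 + 2*O²)
V = 1/5417 (V = 1/(1078 + 4339) = 1/5417 ≈ 0.00018460)
t = 2378064/5417 (t = 1/5417 + 439 = 2378064/5417 ≈ 439.00)
1/(R(-92) + t) = 1/((39 + 2*(-92)²) + 2378064/5417) = 1/((39 + 2*8464) + 2378064/5417) = 1/((39 + 16928) + 2378064/5417) = 1/(16967 + 2378064/5417) = 1/(94288303/5417) = 5417/94288303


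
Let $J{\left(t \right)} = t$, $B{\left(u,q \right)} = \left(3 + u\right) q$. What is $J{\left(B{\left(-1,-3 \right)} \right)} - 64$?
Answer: $-70$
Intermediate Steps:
$B{\left(u,q \right)} = q \left(3 + u\right)$
$J{\left(B{\left(-1,-3 \right)} \right)} - 64 = - 3 \left(3 - 1\right) - 64 = \left(-3\right) 2 - 64 = -6 - 64 = -70$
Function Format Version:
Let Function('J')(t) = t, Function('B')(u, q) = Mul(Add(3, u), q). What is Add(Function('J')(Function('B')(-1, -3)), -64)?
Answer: -70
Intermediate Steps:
Function('B')(u, q) = Mul(q, Add(3, u))
Add(Function('J')(Function('B')(-1, -3)), -64) = Add(Mul(-3, Add(3, -1)), -64) = Add(Mul(-3, 2), -64) = Add(-6, -64) = -70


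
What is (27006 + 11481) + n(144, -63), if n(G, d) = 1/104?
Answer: 4002649/104 ≈ 38487.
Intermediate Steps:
n(G, d) = 1/104
(27006 + 11481) + n(144, -63) = (27006 + 11481) + 1/104 = 38487 + 1/104 = 4002649/104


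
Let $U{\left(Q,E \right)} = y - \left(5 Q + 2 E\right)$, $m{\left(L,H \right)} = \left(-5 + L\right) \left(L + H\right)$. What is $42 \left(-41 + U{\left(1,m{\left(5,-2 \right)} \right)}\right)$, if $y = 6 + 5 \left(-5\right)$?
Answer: $-2730$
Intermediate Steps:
$m{\left(L,H \right)} = \left(-5 + L\right) \left(H + L\right)$
$y = -19$ ($y = 6 - 25 = -19$)
$U{\left(Q,E \right)} = -19 - 5 Q - 2 E$ ($U{\left(Q,E \right)} = -19 - \left(5 Q + 2 E\right) = -19 - \left(2 E + 5 Q\right) = -19 - 5 Q - 2 E$)
$42 \left(-41 + U{\left(1,m{\left(5,-2 \right)} \right)}\right) = 42 \left(-41 - \left(24 + 2 \left(5^{2} - -10 - 25 - 10\right)\right)\right) = 42 \left(-41 - \left(24 + 2 \left(25 + 10 - 25 - 10\right)\right)\right) = 42 \left(-41 - 24\right) = 42 \left(-65\right) = -2730$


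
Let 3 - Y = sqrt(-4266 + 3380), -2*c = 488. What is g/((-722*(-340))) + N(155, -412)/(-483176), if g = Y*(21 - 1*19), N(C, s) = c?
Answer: 3924761/7413127780 - I*sqrt(886)/122740 ≈ 0.00052943 - 0.00024251*I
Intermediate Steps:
c = -244 (c = -1/2*488 = -244)
N(C, s) = -244
Y = 3 - I*sqrt(886) (Y = 3 - sqrt(-4266 + 3380) = 3 - sqrt(-886) = 3 - I*sqrt(886) ≈ 3.0 - 29.766*I)
g = 6 - 2*I*sqrt(886) (g = (3 - I*sqrt(886))*(21 - 1*19) = (3 - I*sqrt(886))*(21 - 19) = (3 - I*sqrt(886))*2 = 6 - 2*I*sqrt(886) ≈ 6.0 - 59.531*I)
g/((-722*(-340))) + N(155, -412)/(-483176) = (6 - 2*I*sqrt(886))/((-722*(-340))) - 244/(-483176) = (6 - 2*I*sqrt(886))/245480 - 244*(-1/483176) = (6 - 2*I*sqrt(886))*(1/245480) + 61/120794 = (3/122740 - I*sqrt(886)/122740) + 61/120794 = 3924761/7413127780 - I*sqrt(886)/122740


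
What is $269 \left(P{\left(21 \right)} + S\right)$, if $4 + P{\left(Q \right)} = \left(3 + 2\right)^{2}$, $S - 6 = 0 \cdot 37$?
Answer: $7263$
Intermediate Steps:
$S = 6$ ($S = 6 + 0 \cdot 37 = 6 + 0 = 6$)
$P{\left(Q \right)} = 21$ ($P{\left(Q \right)} = -4 + \left(3 + 2\right)^{2} = -4 + 5^{2} = -4 + 25 = 21$)
$269 \left(P{\left(21 \right)} + S\right) = 269 \left(21 + 6\right) = 269 \cdot 27 = 7263$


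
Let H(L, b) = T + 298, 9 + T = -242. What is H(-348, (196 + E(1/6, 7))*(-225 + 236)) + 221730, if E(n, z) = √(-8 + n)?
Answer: 221777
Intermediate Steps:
T = -251 (T = -9 - 242 = -251)
H(L, b) = 47 (H(L, b) = -251 + 298 = 47)
H(-348, (196 + E(1/6, 7))*(-225 + 236)) + 221730 = 47 + 221730 = 221777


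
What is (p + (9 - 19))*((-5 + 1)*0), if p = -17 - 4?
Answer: 0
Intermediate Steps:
p = -21
(p + (9 - 19))*((-5 + 1)*0) = (-21 + (9 - 19))*((-5 + 1)*0) = (-21 - 10)*(-4*0) = -31*0 = 0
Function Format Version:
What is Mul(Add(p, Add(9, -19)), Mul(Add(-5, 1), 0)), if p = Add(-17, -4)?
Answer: 0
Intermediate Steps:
p = -21
Mul(Add(p, Add(9, -19)), Mul(Add(-5, 1), 0)) = Mul(Add(-21, Add(9, -19)), Mul(Add(-5, 1), 0)) = Mul(Add(-21, -10), Mul(-4, 0)) = Mul(-31, 0) = 0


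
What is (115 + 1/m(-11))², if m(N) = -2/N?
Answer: 58081/4 ≈ 14520.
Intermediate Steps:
(115 + 1/m(-11))² = (115 + 1/(-2/(-11)))² = (115 + 1/(-2*(-1/11)))² = (115 + 1/(2/11))² = (115 + 11/2)² = (241/2)² = 58081/4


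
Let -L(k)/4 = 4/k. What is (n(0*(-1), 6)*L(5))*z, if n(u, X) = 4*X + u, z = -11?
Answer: 4224/5 ≈ 844.80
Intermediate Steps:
L(k) = -16/k
n(u, X) = u + 4*X
(n(0*(-1), 6)*L(5))*z = ((0*(-1) + 4*6)*(-16/5))*(-11) = ((0 + 24)*(-16*⅕))*(-11) = (24*(-16/5))*(-11) = -384/5*(-11) = 4224/5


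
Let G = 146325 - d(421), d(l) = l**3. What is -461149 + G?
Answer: -74933285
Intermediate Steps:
G = -74472136 (G = 146325 - 1*421**3 = 146325 - 1*74618461 = 146325 - 74618461 = -74472136)
-461149 + G = -461149 - 74472136 = -74933285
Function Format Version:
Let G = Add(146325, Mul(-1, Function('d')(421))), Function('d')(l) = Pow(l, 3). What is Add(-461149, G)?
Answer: -74933285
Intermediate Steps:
G = -74472136 (G = Add(146325, Mul(-1, Pow(421, 3))) = Add(146325, Mul(-1, 74618461)) = Add(146325, -74618461) = -74472136)
Add(-461149, G) = Add(-461149, -74472136) = -74933285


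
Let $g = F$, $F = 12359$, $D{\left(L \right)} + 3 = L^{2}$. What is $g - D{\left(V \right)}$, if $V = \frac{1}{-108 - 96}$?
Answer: $\frac{514456991}{41616} \approx 12362.0$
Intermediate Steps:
$V = - \frac{1}{204}$ ($V = \frac{1}{-204} = - \frac{1}{204} \approx -0.004902$)
$D{\left(L \right)} = -3 + L^{2}$
$g = 12359$
$g - D{\left(V \right)} = 12359 - \left(-3 + \left(- \frac{1}{204}\right)^{2}\right) = 12359 - \left(-3 + \frac{1}{41616}\right) = 12359 - - \frac{124847}{41616} = 12359 + \frac{124847}{41616} = \frac{514456991}{41616}$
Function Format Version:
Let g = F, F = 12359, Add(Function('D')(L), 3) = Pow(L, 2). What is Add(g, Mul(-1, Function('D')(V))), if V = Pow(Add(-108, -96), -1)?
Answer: Rational(514456991, 41616) ≈ 12362.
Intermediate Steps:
V = Rational(-1, 204) (V = Pow(-204, -1) = Rational(-1, 204) ≈ -0.0049020)
Function('D')(L) = Add(-3, Pow(L, 2))
g = 12359
Add(g, Mul(-1, Function('D')(V))) = Add(12359, Mul(-1, Add(-3, Pow(Rational(-1, 204), 2)))) = Add(12359, Mul(-1, Add(-3, Rational(1, 41616)))) = Add(12359, Mul(-1, Rational(-124847, 41616))) = Add(12359, Rational(124847, 41616)) = Rational(514456991, 41616)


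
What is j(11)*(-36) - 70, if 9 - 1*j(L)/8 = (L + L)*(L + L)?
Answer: 136730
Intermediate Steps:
j(L) = 72 - 32*L² (j(L) = 72 - 8*(L + L)*(L + L) = 72 - 8*2*L*2*L = 72 - 32*L²)
j(11)*(-36) - 70 = (72 - 32*11²)*(-36) - 70 = (72 - 32*121)*(-36) - 70 = (72 - 3872)*(-36) - 70 = -3800*(-36) - 70 = 136800 - 70 = 136730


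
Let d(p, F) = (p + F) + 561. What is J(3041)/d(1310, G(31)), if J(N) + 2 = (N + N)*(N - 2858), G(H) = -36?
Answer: 1113004/1835 ≈ 606.54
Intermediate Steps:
J(N) = -2 + 2*N*(-2858 + N) (J(N) = -2 + (N + N)*(N - 2858) = -2 + (2*N)*(-2858 + N) = -2 + 2*N*(-2858 + N))
d(p, F) = 561 + F + p (d(p, F) = (F + p) + 561 = 561 + F + p)
J(3041)/d(1310, G(31)) = (-2 - 5716*3041 + 2*3041**2)/(561 - 36 + 1310) = (-2 - 17382356 + 2*9247681)/1835 = (-2 - 17382356 + 18495362)*(1/1835) = 1113004*(1/1835) = 1113004/1835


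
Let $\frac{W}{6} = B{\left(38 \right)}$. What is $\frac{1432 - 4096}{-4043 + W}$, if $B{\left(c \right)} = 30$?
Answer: $\frac{2664}{3863} \approx 0.68962$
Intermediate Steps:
$W = 180$ ($W = 6 \cdot 30 = 180$)
$\frac{1432 - 4096}{-4043 + W} = \frac{1432 - 4096}{-4043 + 180} = - \frac{2664}{-3863} = \left(-2664\right) \left(- \frac{1}{3863}\right) = \frac{2664}{3863}$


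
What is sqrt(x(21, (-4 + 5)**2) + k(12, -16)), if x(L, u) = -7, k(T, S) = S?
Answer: I*sqrt(23) ≈ 4.7958*I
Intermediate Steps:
sqrt(x(21, (-4 + 5)**2) + k(12, -16)) = sqrt(-7 - 16) = sqrt(-23) = I*sqrt(23)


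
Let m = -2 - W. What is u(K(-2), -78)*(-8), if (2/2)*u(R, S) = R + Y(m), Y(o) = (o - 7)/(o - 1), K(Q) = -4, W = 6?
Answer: 56/3 ≈ 18.667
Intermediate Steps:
m = -8 (m = -2 - 1*6 = -2 - 6 = -8)
Y(o) = (-7 + o)/(-1 + o)
u(R, S) = 5/3 + R (u(R, S) = R + (-7 - 8)/(-1 - 8) = R - 15/(-9) = R - ⅑*(-15) = R + 5/3 = 5/3 + R)
u(K(-2), -78)*(-8) = (5/3 - 4)*(-8) = -7/3*(-8) = 56/3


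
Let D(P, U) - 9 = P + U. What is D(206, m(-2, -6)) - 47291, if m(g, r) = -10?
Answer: -47086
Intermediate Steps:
D(P, U) = 9 + P + U (D(P, U) = 9 + (P + U) = 9 + P + U)
D(206, m(-2, -6)) - 47291 = (9 + 206 - 10) - 47291 = 205 - 47291 = -47086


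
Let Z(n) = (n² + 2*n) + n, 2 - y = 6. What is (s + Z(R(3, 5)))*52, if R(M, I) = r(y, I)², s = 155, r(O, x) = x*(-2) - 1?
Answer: 788268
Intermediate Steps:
y = -4 (y = 2 - 1*6 = 2 - 6 = -4)
r(O, x) = -1 - 2*x (r(O, x) = -2*x - 1 = -1 - 2*x)
R(M, I) = (-1 - 2*I)²
Z(n) = n² + 3*n
(s + Z(R(3, 5)))*52 = (155 + (1 + 2*5)²*(3 + (1 + 2*5)²))*52 = (155 + (1 + 10)²*(3 + (1 + 10)²))*52 = (155 + 11²*(3 + 11²))*52 = (155 + 121*(3 + 121))*52 = (155 + 121*124)*52 = (155 + 15004)*52 = 15159*52 = 788268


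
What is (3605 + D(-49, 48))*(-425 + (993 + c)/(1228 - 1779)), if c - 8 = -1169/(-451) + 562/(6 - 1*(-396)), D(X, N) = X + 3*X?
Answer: -72677498049884/49948701 ≈ -1.4550e+6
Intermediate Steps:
D(X, N) = 4*X
c = 1086908/90651 (c = 8 + (-1169/(-451) + 562/(6 - 1*(-396))) = 8 + (-1169*(-1/451) + 562/(6 + 396)) = 8 + (1169/451 + 562/402) = 8 + (1169/451 + 562*(1/402)) = 8 + (1169/451 + 281/201) = 8 + 361700/90651 = 1086908/90651 ≈ 11.990)
(3605 + D(-49, 48))*(-425 + (993 + c)/(1228 - 1779)) = (3605 + 4*(-49))*(-425 + (993 + 1086908/90651)/(1228 - 1779)) = (3605 - 196)*(-425 + (91103351/90651)/(-551)) = 3409*(-425 + (91103351/90651)*(-1/551)) = 3409*(-425 - 91103351/49948701) = 3409*(-21319301276/49948701) = -72677498049884/49948701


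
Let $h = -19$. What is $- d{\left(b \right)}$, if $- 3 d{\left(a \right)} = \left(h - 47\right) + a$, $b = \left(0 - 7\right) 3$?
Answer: $-29$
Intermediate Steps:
$b = -21$ ($b = \left(-7\right) 3 = -21$)
$d{\left(a \right)} = 22 - \frac{a}{3}$ ($d{\left(a \right)} = - \frac{\left(-19 - 47\right) + a}{3} = - \frac{-66 + a}{3} = 22 - \frac{a}{3}$)
$- d{\left(b \right)} = - (22 - -7) = - (22 + 7) = \left(-1\right) 29 = -29$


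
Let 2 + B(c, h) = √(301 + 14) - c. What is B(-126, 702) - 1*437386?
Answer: -437262 + 3*√35 ≈ -4.3724e+5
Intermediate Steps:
B(c, h) = -2 - c + 3*√35 (B(c, h) = -2 + (√(301 + 14) - c) = -2 + (√315 - c) = -2 + (3*√35 - c) = -2 + (-c + 3*√35) = -2 - c + 3*√35)
B(-126, 702) - 1*437386 = (-2 - 1*(-126) + 3*√35) - 1*437386 = (-2 + 126 + 3*√35) - 437386 = (124 + 3*√35) - 437386 = -437262 + 3*√35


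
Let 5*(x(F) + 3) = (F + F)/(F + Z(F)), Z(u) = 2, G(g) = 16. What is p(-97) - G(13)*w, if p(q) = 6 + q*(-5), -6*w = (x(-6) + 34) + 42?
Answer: 10309/15 ≈ 687.27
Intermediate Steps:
x(F) = -3 + 2*F/(5*(2 + F)) (x(F) = -3 + ((F + F)/(F + 2))/5 = -3 + ((2*F)/(2 + F))/5 = -3 + (2*F/(2 + F))/5 = -3 + 2*F/(5*(2 + F)))
w = -184/15 (w = -(((-30 - 13*(-6))/(5*(2 - 6)) + 34) + 42)/6 = -(((⅕)*(-30 + 78)/(-4) + 34) + 42)/6 = -(((⅕)*(-¼)*48 + 34) + 42)/6 = -((-12/5 + 34) + 42)/6 = -(158/5 + 42)/6 = -⅙*368/5 = -184/15 ≈ -12.267)
p(q) = 6 - 5*q
p(-97) - G(13)*w = (6 - 5*(-97)) - 16*(-184)/15 = (6 + 485) - 1*(-2944/15) = 491 + 2944/15 = 10309/15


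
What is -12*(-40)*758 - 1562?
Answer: 362278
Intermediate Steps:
-12*(-40)*758 - 1562 = 480*758 - 1562 = 363840 - 1562 = 362278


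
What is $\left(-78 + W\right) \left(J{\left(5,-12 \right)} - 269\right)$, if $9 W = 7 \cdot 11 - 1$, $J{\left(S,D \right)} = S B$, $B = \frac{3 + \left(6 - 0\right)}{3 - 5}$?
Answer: $\frac{182479}{9} \approx 20275.0$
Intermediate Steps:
$B = - \frac{9}{2}$ ($B = \frac{3 + \left(6 + 0\right)}{-2} = \left(3 + 6\right) \left(- \frac{1}{2}\right) = 9 \left(- \frac{1}{2}\right) = - \frac{9}{2} \approx -4.5$)
$J{\left(S,D \right)} = - \frac{9 S}{2}$ ($J{\left(S,D \right)} = S \left(- \frac{9}{2}\right) = - \frac{9 S}{2}$)
$W = \frac{76}{9}$ ($W = \frac{7 \cdot 11 - 1}{9} = \frac{77 - 1}{9} = \frac{1}{9} \cdot 76 = \frac{76}{9} \approx 8.4444$)
$\left(-78 + W\right) \left(J{\left(5,-12 \right)} - 269\right) = \left(-78 + \frac{76}{9}\right) \left(\left(- \frac{9}{2}\right) 5 - 269\right) = - \frac{626 \left(- \frac{45}{2} - 269\right)}{9} = \left(- \frac{626}{9}\right) \left(- \frac{583}{2}\right) = \frac{182479}{9}$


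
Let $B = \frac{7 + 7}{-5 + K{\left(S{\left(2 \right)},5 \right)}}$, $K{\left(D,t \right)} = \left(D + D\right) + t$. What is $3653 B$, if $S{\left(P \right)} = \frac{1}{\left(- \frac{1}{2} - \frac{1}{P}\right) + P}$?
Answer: $25571$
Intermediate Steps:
$S{\left(P \right)} = \frac{1}{- \frac{1}{2} + P - \frac{1}{P}}$ ($S{\left(P \right)} = \frac{1}{\left(\left(-1\right) \frac{1}{2} - \frac{1}{P}\right) + P} = \frac{1}{\left(- \frac{1}{2} - \frac{1}{P}\right) + P} = \frac{1}{- \frac{1}{2} + P - \frac{1}{P}}$)
$K{\left(D,t \right)} = t + 2 D$ ($K{\left(D,t \right)} = 2 D + t = t + 2 D$)
$B = 7$ ($B = \frac{7 + 7}{-5 + \left(5 + 2 \cdot 2 \cdot 2 \frac{1}{-2 - 2 + 2 \cdot 2^{2}}\right)} = \frac{14}{-5 + \left(5 + 2 \cdot 2 \cdot 2 \frac{1}{-2 - 2 + 2 \cdot 4}\right)} = \frac{14}{-5 + \left(5 + 2 \cdot 2 \cdot 2 \frac{1}{-2 - 2 + 8}\right)} = \frac{14}{-5 + \left(5 + 2 \cdot 2 \cdot 2 \cdot \frac{1}{4}\right)} = \frac{14}{-5 + \left(5 + 2 \cdot 1\right)} = \frac{14}{-5 + \left(5 + 2\right)} = \frac{14}{-5 + 7} = \frac{14}{2} = 14 \cdot \frac{1}{2} = 7$)
$3653 B = 3653 \cdot 7 = 25571$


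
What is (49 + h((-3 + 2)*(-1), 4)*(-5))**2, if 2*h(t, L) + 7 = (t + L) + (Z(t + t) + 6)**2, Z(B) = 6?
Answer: 93636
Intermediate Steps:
h(t, L) = 137/2 + L/2 + t/2 (h(t, L) = -7/2 + ((t + L) + (6 + 6)**2)/2 = -7/2 + ((L + t) + 12**2)/2 = -7/2 + ((L + t) + 144)/2 = -7/2 + (144 + L + t)/2 = -7/2 + (72 + L/2 + t/2) = 137/2 + L/2 + t/2)
(49 + h((-3 + 2)*(-1), 4)*(-5))**2 = (49 + (137/2 + (1/2)*4 + ((-3 + 2)*(-1))/2)*(-5))**2 = (49 + (137/2 + 2 + (-1*(-1))/2)*(-5))**2 = (49 + (137/2 + 2 + (1/2)*1)*(-5))**2 = (49 + (137/2 + 2 + 1/2)*(-5))**2 = (49 + 71*(-5))**2 = (49 - 355)**2 = (-306)**2 = 93636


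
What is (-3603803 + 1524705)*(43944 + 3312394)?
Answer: -6978155623124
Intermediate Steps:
(-3603803 + 1524705)*(43944 + 3312394) = -2079098*3356338 = -6978155623124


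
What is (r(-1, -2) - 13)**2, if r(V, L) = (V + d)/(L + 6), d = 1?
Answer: 169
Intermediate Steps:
r(V, L) = (1 + V)/(6 + L) (r(V, L) = (V + 1)/(L + 6) = (1 + V)/(6 + L))
(r(-1, -2) - 13)**2 = ((1 - 1)/(6 - 2) - 13)**2 = (0/4 - 13)**2 = ((1/4)*0 - 13)**2 = (0 - 13)**2 = (-13)**2 = 169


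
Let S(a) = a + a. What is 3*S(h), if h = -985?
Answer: -5910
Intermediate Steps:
S(a) = 2*a
3*S(h) = 3*(2*(-985)) = 3*(-1970) = -5910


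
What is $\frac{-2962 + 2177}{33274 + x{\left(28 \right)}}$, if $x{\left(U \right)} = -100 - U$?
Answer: $- \frac{785}{33146} \approx -0.023683$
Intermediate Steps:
$\frac{-2962 + 2177}{33274 + x{\left(28 \right)}} = \frac{-2962 + 2177}{33274 - 128} = - \frac{785}{33274 - 128} = - \frac{785}{33146}$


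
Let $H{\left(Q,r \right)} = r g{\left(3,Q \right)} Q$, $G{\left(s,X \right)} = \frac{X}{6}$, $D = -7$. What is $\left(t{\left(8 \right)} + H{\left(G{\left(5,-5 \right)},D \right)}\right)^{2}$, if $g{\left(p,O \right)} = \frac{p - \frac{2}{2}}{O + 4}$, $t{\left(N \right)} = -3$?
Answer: $\frac{169}{361} \approx 0.46814$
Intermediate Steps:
$g{\left(p,O \right)} = \frac{-1 + p}{4 + O}$ ($g{\left(p,O \right)} = \frac{p - 1}{4 + O} = \frac{-1 + p}{4 + O}$)
$G{\left(s,X \right)} = \frac{X}{6}$ ($G{\left(s,X \right)} = X \frac{1}{6} = \frac{X}{6}$)
$H{\left(Q,r \right)} = \frac{2 Q r}{4 + Q}$ ($H{\left(Q,r \right)} = r \frac{-1 + 3}{4 + Q} Q = r \frac{1}{4 + Q} 2 Q = r \frac{2}{4 + Q} Q = \frac{2 r}{4 + Q} Q = \frac{2 Q r}{4 + Q}$)
$\left(t{\left(8 \right)} + H{\left(G{\left(5,-5 \right)},D \right)}\right)^{2} = \left(-3 + 2 \cdot \frac{1}{6} \left(-5\right) \left(-7\right) \frac{1}{4 + \frac{1}{6} \left(-5\right)}\right)^{2} = \left(-3 + 2 \left(- \frac{5}{6}\right) \left(-7\right) \frac{1}{4 - \frac{5}{6}}\right)^{2} = \left(-3 + 2 \left(- \frac{5}{6}\right) \left(-7\right) \frac{1}{\frac{19}{6}}\right)^{2} = \left(-3 + 2 \left(- \frac{5}{6}\right) \left(-7\right) \frac{6}{19}\right)^{2} = \left(-3 + \frac{70}{19}\right)^{2} = \left(\frac{13}{19}\right)^{2} = \frac{169}{361}$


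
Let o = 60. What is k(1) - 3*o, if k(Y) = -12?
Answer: -192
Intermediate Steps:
k(1) - 3*o = -12 - 3*60 = -12 - 180 = -192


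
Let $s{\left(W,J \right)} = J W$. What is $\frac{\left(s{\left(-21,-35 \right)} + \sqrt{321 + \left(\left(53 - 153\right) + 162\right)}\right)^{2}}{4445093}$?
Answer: $\frac{\left(735 + \sqrt{383}\right)^{2}}{4445093} \approx 0.12809$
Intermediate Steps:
$\frac{\left(s{\left(-21,-35 \right)} + \sqrt{321 + \left(\left(53 - 153\right) + 162\right)}\right)^{2}}{4445093} = \frac{\left(\left(-35\right) \left(-21\right) + \sqrt{321 + \left(\left(53 - 153\right) + 162\right)}\right)^{2}}{4445093} = \left(735 + \sqrt{321 + \left(-100 + 162\right)}\right)^{2} \cdot \frac{1}{4445093} = \left(735 + \sqrt{321 + 62}\right)^{2} \cdot \frac{1}{4445093} = \left(735 + \sqrt{383}\right)^{2} \cdot \frac{1}{4445093} = \frac{\left(735 + \sqrt{383}\right)^{2}}{4445093}$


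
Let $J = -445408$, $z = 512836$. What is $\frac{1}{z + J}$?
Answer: $\frac{1}{67428} \approx 1.4831 \cdot 10^{-5}$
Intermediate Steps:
$\frac{1}{z + J} = \frac{1}{512836 - 445408} = \frac{1}{67428}$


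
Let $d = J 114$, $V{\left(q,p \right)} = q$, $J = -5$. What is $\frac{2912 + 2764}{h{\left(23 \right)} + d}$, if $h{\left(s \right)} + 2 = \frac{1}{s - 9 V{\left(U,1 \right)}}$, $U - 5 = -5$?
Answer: $- \frac{43516}{4385} \approx -9.9238$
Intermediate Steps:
$U = 0$ ($U = 5 - 5 = 0$)
$h{\left(s \right)} = -2 + \frac{1}{s}$ ($h{\left(s \right)} = -2 + \frac{1}{s - 0} = -2 + \frac{1}{s + 0} = -2 + \frac{1}{s}$)
$d = -570$ ($d = \left(-5\right) 114 = -570$)
$\frac{2912 + 2764}{h{\left(23 \right)} + d} = \frac{2912 + 2764}{\left(-2 + \frac{1}{23}\right) - 570} = \frac{5676}{\left(-2 + \frac{1}{23}\right) - 570} = \frac{5676}{- \frac{45}{23} - 570} = \frac{5676}{- \frac{13155}{23}} = 5676 \left(- \frac{23}{13155}\right) = - \frac{43516}{4385}$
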